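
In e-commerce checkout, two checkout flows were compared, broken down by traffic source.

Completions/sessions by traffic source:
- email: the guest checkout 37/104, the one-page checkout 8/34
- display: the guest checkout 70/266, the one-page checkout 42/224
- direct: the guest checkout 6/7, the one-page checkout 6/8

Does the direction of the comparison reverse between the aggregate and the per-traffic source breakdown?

Email: the guest checkout 37/104 = 35.6%, the one-page checkout 8/34 = 23.5% → the guest checkout
Display: the guest checkout 70/266 = 26.3%, the one-page checkout 42/224 = 18.8% → the guest checkout
Direct: the guest checkout 6/7 = 85.7%, the one-page checkout 6/8 = 75.0% → the guest checkout
Overall: the guest checkout 113/377 = 30.0%, the one-page checkout 56/266 = 21.1% → the guest checkout
The guest checkout wins overall and in every traffic group — no reversal.

No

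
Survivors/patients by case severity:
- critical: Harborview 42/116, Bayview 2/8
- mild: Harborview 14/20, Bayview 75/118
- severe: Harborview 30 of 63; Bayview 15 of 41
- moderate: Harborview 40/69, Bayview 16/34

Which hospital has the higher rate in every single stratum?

Critical: Harborview 42/116 = 36.2%, Bayview 2/8 = 25.0% → Harborview
Mild: Harborview 14/20 = 70.0%, Bayview 75/118 = 63.6% → Harborview
Severe: Harborview 30/63 = 47.6%, Bayview 15/41 = 36.6% → Harborview
Moderate: Harborview 40/69 = 58.0%, Bayview 16/34 = 47.1% → Harborview
Harborview has the higher rate in all 4 groups.

Harborview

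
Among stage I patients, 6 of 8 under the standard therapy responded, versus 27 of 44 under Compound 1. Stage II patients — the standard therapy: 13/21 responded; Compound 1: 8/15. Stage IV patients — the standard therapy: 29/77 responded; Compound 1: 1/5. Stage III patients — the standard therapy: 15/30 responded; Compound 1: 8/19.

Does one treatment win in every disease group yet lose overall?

Stage I: the standard therapy 6/8 = 75.0%, Compound 1 27/44 = 61.4% → the standard therapy
Stage II: the standard therapy 13/21 = 61.9%, Compound 1 8/15 = 53.3% → the standard therapy
Stage IV: the standard therapy 29/77 = 37.7%, Compound 1 1/5 = 20.0% → the standard therapy
Stage III: the standard therapy 15/30 = 50.0%, Compound 1 8/19 = 42.1% → the standard therapy
Overall: the standard therapy 63/136 = 46.3%, Compound 1 44/83 = 53.0% → Compound 1
The standard therapy wins each disease group but Compound 1 wins overall — the comparison reverses. The standard therapy's patients skew toward stage IV, which has a lower base rate.

Yes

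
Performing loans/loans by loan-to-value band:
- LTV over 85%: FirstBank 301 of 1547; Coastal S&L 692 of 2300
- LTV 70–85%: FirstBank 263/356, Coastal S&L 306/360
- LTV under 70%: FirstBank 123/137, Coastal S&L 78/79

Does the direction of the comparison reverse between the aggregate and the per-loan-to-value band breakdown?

LTV over 85%: FirstBank 301/1547 = 19.5%, Coastal S&L 692/2300 = 30.1% → Coastal S&L
LTV 70–85%: FirstBank 263/356 = 73.9%, Coastal S&L 306/360 = 85.0% → Coastal S&L
LTV under 70%: FirstBank 123/137 = 89.8%, Coastal S&L 78/79 = 98.7% → Coastal S&L
Overall: FirstBank 687/2040 = 33.7%, Coastal S&L 1076/2739 = 39.3% → Coastal S&L
Coastal S&L wins overall and in every loan-to-value group — no reversal.

No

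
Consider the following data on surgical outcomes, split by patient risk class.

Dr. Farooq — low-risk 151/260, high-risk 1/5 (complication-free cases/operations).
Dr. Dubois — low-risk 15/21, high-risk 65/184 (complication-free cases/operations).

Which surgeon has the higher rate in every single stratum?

Dr. Dubois

Low-risk: Dr. Farooq 151/260 = 58.1%, Dr. Dubois 15/21 = 71.4% → Dr. Dubois
High-risk: Dr. Farooq 1/5 = 20.0%, Dr. Dubois 65/184 = 35.3% → Dr. Dubois
Dr. Dubois has the higher rate in both groups.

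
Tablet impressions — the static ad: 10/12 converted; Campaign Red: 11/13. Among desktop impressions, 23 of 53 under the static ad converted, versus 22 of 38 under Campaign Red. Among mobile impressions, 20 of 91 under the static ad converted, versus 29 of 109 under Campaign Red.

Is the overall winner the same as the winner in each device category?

Yes

Tablet: the static ad 10/12 = 83.3%, Campaign Red 11/13 = 84.6% → Campaign Red
Desktop: the static ad 23/53 = 43.4%, Campaign Red 22/38 = 57.9% → Campaign Red
Mobile: the static ad 20/91 = 22.0%, Campaign Red 29/109 = 26.6% → Campaign Red
Overall: the static ad 53/156 = 34.0%, Campaign Red 62/160 = 38.8% → Campaign Red
Campaign Red wins overall and in every device group — no reversal.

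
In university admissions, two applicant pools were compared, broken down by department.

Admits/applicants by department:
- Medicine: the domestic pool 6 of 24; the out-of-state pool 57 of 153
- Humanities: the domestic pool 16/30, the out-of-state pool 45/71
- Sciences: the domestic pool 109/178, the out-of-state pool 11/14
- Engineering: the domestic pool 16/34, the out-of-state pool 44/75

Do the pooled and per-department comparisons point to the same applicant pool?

Medicine: the domestic pool 6/24 = 25.0%, the out-of-state pool 57/153 = 37.3% → the out-of-state pool
Humanities: the domestic pool 16/30 = 53.3%, the out-of-state pool 45/71 = 63.4% → the out-of-state pool
Sciences: the domestic pool 109/178 = 61.2%, the out-of-state pool 11/14 = 78.6% → the out-of-state pool
Engineering: the domestic pool 16/34 = 47.1%, the out-of-state pool 44/75 = 58.7% → the out-of-state pool
Overall: the domestic pool 147/266 = 55.3%, the out-of-state pool 157/313 = 50.2% → the domestic pool
The out-of-state pool wins each department group but the domestic pool wins overall — the comparison reverses. The out-of-state pool's applicants skew toward Medicine, which has a lower base rate.

No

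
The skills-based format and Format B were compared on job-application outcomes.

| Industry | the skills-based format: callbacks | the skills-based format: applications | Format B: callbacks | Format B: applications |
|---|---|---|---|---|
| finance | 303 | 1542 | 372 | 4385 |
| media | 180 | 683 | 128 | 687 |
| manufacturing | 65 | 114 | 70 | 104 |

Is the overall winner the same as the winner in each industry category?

Finance: the skills-based format 303/1542 = 19.6%, Format B 372/4385 = 8.5% → the skills-based format
Media: the skills-based format 180/683 = 26.4%, Format B 128/687 = 18.6% → the skills-based format
Manufacturing: the skills-based format 65/114 = 57.0%, Format B 70/104 = 67.3% → Format B
Overall: the skills-based format 548/2339 = 23.4%, Format B 570/5176 = 11.0% → the skills-based format
Neither sweeps: the skills-based format wins 2 of 3 groups, Format B wins 1. The skills-based format wins overall but not every group — no Simpson reversal.

No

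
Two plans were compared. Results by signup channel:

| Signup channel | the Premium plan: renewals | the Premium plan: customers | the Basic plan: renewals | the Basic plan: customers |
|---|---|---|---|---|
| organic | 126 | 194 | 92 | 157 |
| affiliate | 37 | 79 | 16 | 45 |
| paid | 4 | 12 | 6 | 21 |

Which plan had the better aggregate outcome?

the Premium plan

Organic: the Premium plan 126/194 = 64.9%, the Basic plan 92/157 = 58.6% → the Premium plan
Affiliate: the Premium plan 37/79 = 46.8%, the Basic plan 16/45 = 35.6% → the Premium plan
Paid: the Premium plan 4/12 = 33.3%, the Basic plan 6/21 = 28.6% → the Premium plan
Overall: the Premium plan 167/285 = 58.6%, the Basic plan 114/223 = 51.1% → the Premium plan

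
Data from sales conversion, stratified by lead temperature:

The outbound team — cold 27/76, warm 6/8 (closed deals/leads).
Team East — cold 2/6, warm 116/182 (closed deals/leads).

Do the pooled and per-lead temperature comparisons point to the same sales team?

No

Cold: the outbound team 27/76 = 35.5%, Team East 2/6 = 33.3% → the outbound team
Warm: the outbound team 6/8 = 75.0%, Team East 116/182 = 63.7% → the outbound team
Overall: the outbound team 33/84 = 39.3%, Team East 118/188 = 62.8% → Team East
The outbound team wins each lead group but Team East wins overall — the comparison reverses. The outbound team's leads skew toward cold, which has a lower base rate.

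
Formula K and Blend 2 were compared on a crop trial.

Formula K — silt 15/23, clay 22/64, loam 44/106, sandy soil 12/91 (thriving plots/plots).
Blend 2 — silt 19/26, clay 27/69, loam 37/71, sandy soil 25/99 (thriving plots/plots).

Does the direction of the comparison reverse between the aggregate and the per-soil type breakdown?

No

Silt: Formula K 15/23 = 65.2%, Blend 2 19/26 = 73.1% → Blend 2
Clay: Formula K 22/64 = 34.4%, Blend 2 27/69 = 39.1% → Blend 2
Loam: Formula K 44/106 = 41.5%, Blend 2 37/71 = 52.1% → Blend 2
Sandy soil: Formula K 12/91 = 13.2%, Blend 2 25/99 = 25.3% → Blend 2
Overall: Formula K 93/284 = 32.7%, Blend 2 108/265 = 40.8% → Blend 2
Blend 2 wins overall and in every soil group — no reversal.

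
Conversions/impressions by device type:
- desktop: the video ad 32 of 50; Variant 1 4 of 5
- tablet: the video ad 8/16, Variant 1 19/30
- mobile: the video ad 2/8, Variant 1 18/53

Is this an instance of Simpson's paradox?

Desktop: the video ad 32/50 = 64.0%, Variant 1 4/5 = 80.0% → Variant 1
Tablet: the video ad 8/16 = 50.0%, Variant 1 19/30 = 63.3% → Variant 1
Mobile: the video ad 2/8 = 25.0%, Variant 1 18/53 = 34.0% → Variant 1
Overall: the video ad 42/74 = 56.8%, Variant 1 41/88 = 46.6% → the video ad
Variant 1 wins each device group but the video ad wins overall — the comparison reverses. Variant 1's impressions skew toward mobile, which has a lower base rate.

Yes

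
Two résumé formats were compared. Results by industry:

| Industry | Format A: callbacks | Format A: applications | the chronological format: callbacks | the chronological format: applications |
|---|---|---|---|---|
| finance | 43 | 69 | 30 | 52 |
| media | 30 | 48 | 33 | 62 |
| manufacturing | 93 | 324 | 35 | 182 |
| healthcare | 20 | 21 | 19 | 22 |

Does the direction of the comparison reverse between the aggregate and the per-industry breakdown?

Finance: Format A 43/69 = 62.3%, the chronological format 30/52 = 57.7% → Format A
Media: Format A 30/48 = 62.5%, the chronological format 33/62 = 53.2% → Format A
Manufacturing: Format A 93/324 = 28.7%, the chronological format 35/182 = 19.2% → Format A
Healthcare: Format A 20/21 = 95.2%, the chronological format 19/22 = 86.4% → Format A
Overall: Format A 186/462 = 40.3%, the chronological format 117/318 = 36.8% → Format A
Format A wins overall and in every industry group — no reversal.

No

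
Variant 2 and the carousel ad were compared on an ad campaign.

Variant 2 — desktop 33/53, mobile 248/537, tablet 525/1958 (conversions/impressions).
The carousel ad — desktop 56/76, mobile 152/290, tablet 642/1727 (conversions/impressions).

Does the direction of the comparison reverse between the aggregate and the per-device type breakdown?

No

Desktop: Variant 2 33/53 = 62.3%, the carousel ad 56/76 = 73.7% → the carousel ad
Mobile: Variant 2 248/537 = 46.2%, the carousel ad 152/290 = 52.4% → the carousel ad
Tablet: Variant 2 525/1958 = 26.8%, the carousel ad 642/1727 = 37.2% → the carousel ad
Overall: Variant 2 806/2548 = 31.6%, the carousel ad 850/2093 = 40.6% → the carousel ad
The carousel ad wins overall and in every device group — no reversal.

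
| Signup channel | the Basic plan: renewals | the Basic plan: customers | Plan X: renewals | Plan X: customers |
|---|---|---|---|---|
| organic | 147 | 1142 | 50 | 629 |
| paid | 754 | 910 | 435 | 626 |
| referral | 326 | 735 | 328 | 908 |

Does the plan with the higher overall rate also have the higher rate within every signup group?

Organic: the Basic plan 147/1142 = 12.9%, Plan X 50/629 = 7.9% → the Basic plan
Paid: the Basic plan 754/910 = 82.9%, Plan X 435/626 = 69.5% → the Basic plan
Referral: the Basic plan 326/735 = 44.4%, Plan X 328/908 = 36.1% → the Basic plan
Overall: the Basic plan 1227/2787 = 44.0%, Plan X 813/2163 = 37.6% → the Basic plan
The Basic plan wins overall and in every signup group — no reversal.

Yes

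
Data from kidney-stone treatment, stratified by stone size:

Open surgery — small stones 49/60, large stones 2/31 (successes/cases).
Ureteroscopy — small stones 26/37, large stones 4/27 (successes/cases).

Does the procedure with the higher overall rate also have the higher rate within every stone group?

No

Small stones: open surgery 49/60 = 81.7%, ureteroscopy 26/37 = 70.3% → open surgery
Large stones: open surgery 2/31 = 6.5%, ureteroscopy 4/27 = 14.8% → ureteroscopy
Overall: open surgery 51/91 = 56.0%, ureteroscopy 30/64 = 46.9% → open surgery
Neither sweeps: open surgery wins 1 of 2 groups, ureteroscopy wins 1. Open surgery wins overall but not every group — no Simpson reversal.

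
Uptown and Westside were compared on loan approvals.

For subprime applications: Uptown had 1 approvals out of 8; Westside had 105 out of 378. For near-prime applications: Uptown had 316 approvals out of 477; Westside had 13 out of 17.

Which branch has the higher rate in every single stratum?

Subprime: Uptown 1/8 = 12.5%, Westside 105/378 = 27.8% → Westside
Near-prime: Uptown 316/477 = 66.2%, Westside 13/17 = 76.5% → Westside
Westside has the higher rate in both groups.

Westside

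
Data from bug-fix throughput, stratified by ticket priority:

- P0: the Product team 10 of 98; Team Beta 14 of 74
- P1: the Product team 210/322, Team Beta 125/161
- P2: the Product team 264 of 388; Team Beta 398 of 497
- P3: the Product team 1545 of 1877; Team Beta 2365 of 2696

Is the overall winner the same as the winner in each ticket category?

Yes

P0: the Product team 10/98 = 10.2%, Team Beta 14/74 = 18.9% → Team Beta
P1: the Product team 210/322 = 65.2%, Team Beta 125/161 = 77.6% → Team Beta
P2: the Product team 264/388 = 68.0%, Team Beta 398/497 = 80.1% → Team Beta
P3: the Product team 1545/1877 = 82.3%, Team Beta 2365/2696 = 87.7% → Team Beta
Overall: the Product team 2029/2685 = 75.6%, Team Beta 2902/3428 = 84.7% → Team Beta
Team Beta wins overall and in every ticket group — no reversal.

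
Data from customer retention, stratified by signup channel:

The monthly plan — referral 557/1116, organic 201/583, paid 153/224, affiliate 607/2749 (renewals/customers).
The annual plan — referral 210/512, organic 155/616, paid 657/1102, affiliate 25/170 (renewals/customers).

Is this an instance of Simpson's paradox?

Yes

Referral: the monthly plan 557/1116 = 49.9%, the annual plan 210/512 = 41.0% → the monthly plan
Organic: the monthly plan 201/583 = 34.5%, the annual plan 155/616 = 25.2% → the monthly plan
Paid: the monthly plan 153/224 = 68.3%, the annual plan 657/1102 = 59.6% → the monthly plan
Affiliate: the monthly plan 607/2749 = 22.1%, the annual plan 25/170 = 14.7% → the monthly plan
Overall: the monthly plan 1518/4672 = 32.5%, the annual plan 1047/2400 = 43.6% → the annual plan
The monthly plan wins each signup group but the annual plan wins overall — the comparison reverses. The monthly plan's customers skew toward affiliate, which has a lower base rate.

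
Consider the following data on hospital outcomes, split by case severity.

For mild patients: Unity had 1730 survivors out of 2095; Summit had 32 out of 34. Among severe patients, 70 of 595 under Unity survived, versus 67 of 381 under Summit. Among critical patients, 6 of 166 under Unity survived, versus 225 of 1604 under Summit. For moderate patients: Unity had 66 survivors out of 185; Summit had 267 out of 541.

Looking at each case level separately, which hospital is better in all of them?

Mild: Unity 1730/2095 = 82.6%, Summit 32/34 = 94.1% → Summit
Severe: Unity 70/595 = 11.8%, Summit 67/381 = 17.6% → Summit
Critical: Unity 6/166 = 3.6%, Summit 225/1604 = 14.0% → Summit
Moderate: Unity 66/185 = 35.7%, Summit 267/541 = 49.4% → Summit
Summit has the higher rate in all 4 groups.

Summit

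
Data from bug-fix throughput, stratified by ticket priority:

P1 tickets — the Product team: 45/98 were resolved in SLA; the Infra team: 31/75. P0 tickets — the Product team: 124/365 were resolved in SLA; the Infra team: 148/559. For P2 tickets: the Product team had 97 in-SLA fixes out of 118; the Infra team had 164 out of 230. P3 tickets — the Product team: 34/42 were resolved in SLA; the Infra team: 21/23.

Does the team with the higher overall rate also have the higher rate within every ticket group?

No

P1: the Product team 45/98 = 45.9%, the Infra team 31/75 = 41.3% → the Product team
P0: the Product team 124/365 = 34.0%, the Infra team 148/559 = 26.5% → the Product team
P2: the Product team 97/118 = 82.2%, the Infra team 164/230 = 71.3% → the Product team
P3: the Product team 34/42 = 81.0%, the Infra team 21/23 = 91.3% → the Infra team
Overall: the Product team 300/623 = 48.2%, the Infra team 364/887 = 41.0% → the Product team
Neither sweeps: the Product team wins 3 of 4 groups, the Infra team wins 1. The Product team wins overall but not every group — no Simpson reversal.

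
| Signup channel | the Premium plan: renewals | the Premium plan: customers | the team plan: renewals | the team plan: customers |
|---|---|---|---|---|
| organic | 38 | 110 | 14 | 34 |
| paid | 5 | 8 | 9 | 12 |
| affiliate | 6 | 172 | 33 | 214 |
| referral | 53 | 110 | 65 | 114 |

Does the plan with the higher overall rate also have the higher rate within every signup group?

Organic: the Premium plan 38/110 = 34.5%, the team plan 14/34 = 41.2% → the team plan
Paid: the Premium plan 5/8 = 62.5%, the team plan 9/12 = 75.0% → the team plan
Affiliate: the Premium plan 6/172 = 3.5%, the team plan 33/214 = 15.4% → the team plan
Referral: the Premium plan 53/110 = 48.2%, the team plan 65/114 = 57.0% → the team plan
Overall: the Premium plan 102/400 = 25.5%, the team plan 121/374 = 32.4% → the team plan
The team plan wins overall and in every signup group — no reversal.

Yes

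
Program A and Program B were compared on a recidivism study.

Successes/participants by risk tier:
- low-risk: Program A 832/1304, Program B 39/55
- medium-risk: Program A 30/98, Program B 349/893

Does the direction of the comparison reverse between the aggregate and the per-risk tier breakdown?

Low-risk: Program A 832/1304 = 63.8%, Program B 39/55 = 70.9% → Program B
Medium-risk: Program A 30/98 = 30.6%, Program B 349/893 = 39.1% → Program B
Overall: Program A 862/1402 = 61.5%, Program B 388/948 = 40.9% → Program A
Program B wins each risk group but Program A wins overall — the comparison reverses. Program B's participants skew toward medium-risk, which has a lower base rate.

Yes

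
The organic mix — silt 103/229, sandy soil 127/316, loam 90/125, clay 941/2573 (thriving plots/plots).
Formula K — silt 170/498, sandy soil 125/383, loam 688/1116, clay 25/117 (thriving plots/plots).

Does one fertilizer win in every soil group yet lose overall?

Yes

Silt: the organic mix 103/229 = 45.0%, Formula K 170/498 = 34.1% → the organic mix
Sandy soil: the organic mix 127/316 = 40.2%, Formula K 125/383 = 32.6% → the organic mix
Loam: the organic mix 90/125 = 72.0%, Formula K 688/1116 = 61.6% → the organic mix
Clay: the organic mix 941/2573 = 36.6%, Formula K 25/117 = 21.4% → the organic mix
Overall: the organic mix 1261/3243 = 38.9%, Formula K 1008/2114 = 47.7% → Formula K
The organic mix wins each soil group but Formula K wins overall — the comparison reverses. The organic mix's plots skew toward clay, which has a lower base rate.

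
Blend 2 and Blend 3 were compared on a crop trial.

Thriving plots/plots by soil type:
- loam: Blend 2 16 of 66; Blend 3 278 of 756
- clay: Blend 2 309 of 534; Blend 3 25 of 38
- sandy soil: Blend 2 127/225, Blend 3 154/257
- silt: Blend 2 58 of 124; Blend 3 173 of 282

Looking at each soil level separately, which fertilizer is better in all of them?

Loam: Blend 2 16/66 = 24.2%, Blend 3 278/756 = 36.8% → Blend 3
Clay: Blend 2 309/534 = 57.9%, Blend 3 25/38 = 65.8% → Blend 3
Sandy soil: Blend 2 127/225 = 56.4%, Blend 3 154/257 = 59.9% → Blend 3
Silt: Blend 2 58/124 = 46.8%, Blend 3 173/282 = 61.3% → Blend 3
Blend 3 has the higher rate in all 4 groups.

Blend 3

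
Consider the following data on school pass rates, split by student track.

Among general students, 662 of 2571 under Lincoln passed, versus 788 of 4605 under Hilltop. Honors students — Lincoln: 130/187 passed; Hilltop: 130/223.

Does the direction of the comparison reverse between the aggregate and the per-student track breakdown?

General: Lincoln 662/2571 = 25.7%, Hilltop 788/4605 = 17.1% → Lincoln
Honors: Lincoln 130/187 = 69.5%, Hilltop 130/223 = 58.3% → Lincoln
Overall: Lincoln 792/2758 = 28.7%, Hilltop 918/4828 = 19.0% → Lincoln
Lincoln wins overall and in every student group — no reversal.

No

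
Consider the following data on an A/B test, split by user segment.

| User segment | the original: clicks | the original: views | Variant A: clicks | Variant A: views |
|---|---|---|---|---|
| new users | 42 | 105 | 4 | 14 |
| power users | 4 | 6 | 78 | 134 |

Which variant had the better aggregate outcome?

New users: the original 42/105 = 40.0%, Variant A 4/14 = 28.6% → the original
Power users: the original 4/6 = 66.7%, Variant A 78/134 = 58.2% → the original
Overall: the original 46/111 = 41.4%, Variant A 82/148 = 55.4% → Variant A
(The original wins every user group but Variant A wins overall — the original's views skew toward the low-rate new users group.)

Variant A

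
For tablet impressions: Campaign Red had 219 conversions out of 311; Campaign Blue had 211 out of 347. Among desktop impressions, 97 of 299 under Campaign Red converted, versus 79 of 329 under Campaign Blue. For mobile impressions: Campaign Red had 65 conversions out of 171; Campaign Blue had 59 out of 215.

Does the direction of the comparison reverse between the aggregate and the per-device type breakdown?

No

Tablet: Campaign Red 219/311 = 70.4%, Campaign Blue 211/347 = 60.8% → Campaign Red
Desktop: Campaign Red 97/299 = 32.4%, Campaign Blue 79/329 = 24.0% → Campaign Red
Mobile: Campaign Red 65/171 = 38.0%, Campaign Blue 59/215 = 27.4% → Campaign Red
Overall: Campaign Red 381/781 = 48.8%, Campaign Blue 349/891 = 39.2% → Campaign Red
Campaign Red wins overall and in every device group — no reversal.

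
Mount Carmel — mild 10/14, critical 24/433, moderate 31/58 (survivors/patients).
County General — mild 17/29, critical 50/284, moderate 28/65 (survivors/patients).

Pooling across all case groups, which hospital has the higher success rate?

County General

Mild: Mount Carmel 10/14 = 71.4%, County General 17/29 = 58.6% → Mount Carmel
Critical: Mount Carmel 24/433 = 5.5%, County General 50/284 = 17.6% → County General
Moderate: Mount Carmel 31/58 = 53.4%, County General 28/65 = 43.1% → Mount Carmel
Overall: Mount Carmel 65/505 = 12.9%, County General 95/378 = 25.1% → County General
(Neither sweeps every case group, but County General has the higher pooled rate.)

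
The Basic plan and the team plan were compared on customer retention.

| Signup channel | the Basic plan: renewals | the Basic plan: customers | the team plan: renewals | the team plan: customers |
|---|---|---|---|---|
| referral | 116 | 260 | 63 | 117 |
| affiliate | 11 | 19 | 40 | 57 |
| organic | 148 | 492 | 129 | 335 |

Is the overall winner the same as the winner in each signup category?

Referral: the Basic plan 116/260 = 44.6%, the team plan 63/117 = 53.8% → the team plan
Affiliate: the Basic plan 11/19 = 57.9%, the team plan 40/57 = 70.2% → the team plan
Organic: the Basic plan 148/492 = 30.1%, the team plan 129/335 = 38.5% → the team plan
Overall: the Basic plan 275/771 = 35.7%, the team plan 232/509 = 45.6% → the team plan
The team plan wins overall and in every signup group — no reversal.

Yes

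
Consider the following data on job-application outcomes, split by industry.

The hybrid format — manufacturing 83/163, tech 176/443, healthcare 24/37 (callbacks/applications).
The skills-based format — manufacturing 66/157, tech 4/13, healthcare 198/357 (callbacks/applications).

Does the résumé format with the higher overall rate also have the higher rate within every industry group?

Manufacturing: the hybrid format 83/163 = 50.9%, the skills-based format 66/157 = 42.0% → the hybrid format
Tech: the hybrid format 176/443 = 39.7%, the skills-based format 4/13 = 30.8% → the hybrid format
Healthcare: the hybrid format 24/37 = 64.9%, the skills-based format 198/357 = 55.5% → the hybrid format
Overall: the hybrid format 283/643 = 44.0%, the skills-based format 268/527 = 50.9% → the skills-based format
The hybrid format wins each industry group but the skills-based format wins overall — the comparison reverses. The hybrid format's applications skew toward tech, which has a lower base rate.

No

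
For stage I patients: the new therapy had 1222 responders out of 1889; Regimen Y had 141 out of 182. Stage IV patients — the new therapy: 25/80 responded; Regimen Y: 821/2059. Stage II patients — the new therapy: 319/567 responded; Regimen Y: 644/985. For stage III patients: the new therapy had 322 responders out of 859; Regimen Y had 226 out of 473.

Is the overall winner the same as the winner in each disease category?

No

Stage I: the new therapy 1222/1889 = 64.7%, Regimen Y 141/182 = 77.5% → Regimen Y
Stage IV: the new therapy 25/80 = 31.2%, Regimen Y 821/2059 = 39.9% → Regimen Y
Stage II: the new therapy 319/567 = 56.3%, Regimen Y 644/985 = 65.4% → Regimen Y
Stage III: the new therapy 322/859 = 37.5%, Regimen Y 226/473 = 47.8% → Regimen Y
Overall: the new therapy 1888/3395 = 55.6%, Regimen Y 1832/3699 = 49.5% → the new therapy
Regimen Y wins each disease group but the new therapy wins overall — the comparison reverses. Regimen Y's patients skew toward stage IV, which has a lower base rate.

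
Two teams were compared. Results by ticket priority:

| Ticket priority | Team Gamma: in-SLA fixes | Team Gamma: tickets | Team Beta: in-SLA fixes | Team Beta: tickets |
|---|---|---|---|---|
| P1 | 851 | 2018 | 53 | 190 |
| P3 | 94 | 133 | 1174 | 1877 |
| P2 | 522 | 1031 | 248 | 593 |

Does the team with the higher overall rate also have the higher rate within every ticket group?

P1: Team Gamma 851/2018 = 42.2%, Team Beta 53/190 = 27.9% → Team Gamma
P3: Team Gamma 94/133 = 70.7%, Team Beta 1174/1877 = 62.5% → Team Gamma
P2: Team Gamma 522/1031 = 50.6%, Team Beta 248/593 = 41.8% → Team Gamma
Overall: Team Gamma 1467/3182 = 46.1%, Team Beta 1475/2660 = 55.5% → Team Beta
Team Gamma wins each ticket group but Team Beta wins overall — the comparison reverses. Team Gamma's tickets skew toward P1, which has a lower base rate.

No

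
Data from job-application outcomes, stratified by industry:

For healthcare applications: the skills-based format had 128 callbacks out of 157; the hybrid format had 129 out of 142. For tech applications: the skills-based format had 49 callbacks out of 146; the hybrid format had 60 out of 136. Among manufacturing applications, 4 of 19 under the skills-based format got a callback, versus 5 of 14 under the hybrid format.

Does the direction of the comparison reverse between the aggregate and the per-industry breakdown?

Healthcare: the skills-based format 128/157 = 81.5%, the hybrid format 129/142 = 90.8% → the hybrid format
Tech: the skills-based format 49/146 = 33.6%, the hybrid format 60/136 = 44.1% → the hybrid format
Manufacturing: the skills-based format 4/19 = 21.1%, the hybrid format 5/14 = 35.7% → the hybrid format
Overall: the skills-based format 181/322 = 56.2%, the hybrid format 194/292 = 66.4% → the hybrid format
The hybrid format wins overall and in every industry group — no reversal.

No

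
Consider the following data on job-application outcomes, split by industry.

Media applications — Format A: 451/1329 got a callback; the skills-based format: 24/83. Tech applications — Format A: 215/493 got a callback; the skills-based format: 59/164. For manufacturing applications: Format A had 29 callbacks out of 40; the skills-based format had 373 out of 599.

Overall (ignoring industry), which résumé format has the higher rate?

Media: Format A 451/1329 = 33.9%, the skills-based format 24/83 = 28.9% → Format A
Tech: Format A 215/493 = 43.6%, the skills-based format 59/164 = 36.0% → Format A
Manufacturing: Format A 29/40 = 72.5%, the skills-based format 373/599 = 62.3% → Format A
Overall: Format A 695/1862 = 37.3%, the skills-based format 456/846 = 53.9% → the skills-based format
(Format A wins every industry group but the skills-based format wins overall — Format A's applications skew toward the low-rate media group.)

the skills-based format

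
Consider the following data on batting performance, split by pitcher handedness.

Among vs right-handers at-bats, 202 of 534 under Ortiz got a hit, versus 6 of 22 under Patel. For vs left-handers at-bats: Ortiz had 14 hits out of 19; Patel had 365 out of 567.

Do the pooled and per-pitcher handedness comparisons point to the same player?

No

Vs right-handers: Ortiz 202/534 = 37.8%, Patel 6/22 = 27.3% → Ortiz
Vs left-handers: Ortiz 14/19 = 73.7%, Patel 365/567 = 64.4% → Ortiz
Overall: Ortiz 216/553 = 39.1%, Patel 371/589 = 63.0% → Patel
Ortiz wins each pitcher group but Patel wins overall — the comparison reverses. Ortiz's at-bats skew toward vs right-handers, which has a lower base rate.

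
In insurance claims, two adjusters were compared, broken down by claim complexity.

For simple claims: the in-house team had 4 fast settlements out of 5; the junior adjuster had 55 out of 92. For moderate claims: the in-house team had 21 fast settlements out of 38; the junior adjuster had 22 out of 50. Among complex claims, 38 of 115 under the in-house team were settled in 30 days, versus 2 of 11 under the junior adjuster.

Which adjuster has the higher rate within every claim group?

Simple: the in-house team 4/5 = 80.0%, the junior adjuster 55/92 = 59.8% → the in-house team
Moderate: the in-house team 21/38 = 55.3%, the junior adjuster 22/50 = 44.0% → the in-house team
Complex: the in-house team 38/115 = 33.0%, the junior adjuster 2/11 = 18.2% → the in-house team
The in-house team has the higher rate in all 3 groups.

the in-house team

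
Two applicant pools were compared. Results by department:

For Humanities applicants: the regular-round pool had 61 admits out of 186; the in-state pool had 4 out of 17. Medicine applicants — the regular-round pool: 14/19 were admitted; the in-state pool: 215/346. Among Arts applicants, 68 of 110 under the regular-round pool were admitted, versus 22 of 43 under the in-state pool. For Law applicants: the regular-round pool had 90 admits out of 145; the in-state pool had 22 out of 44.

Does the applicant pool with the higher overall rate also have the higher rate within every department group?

No

Humanities: the regular-round pool 61/186 = 32.8%, the in-state pool 4/17 = 23.5% → the regular-round pool
Medicine: the regular-round pool 14/19 = 73.7%, the in-state pool 215/346 = 62.1% → the regular-round pool
Arts: the regular-round pool 68/110 = 61.8%, the in-state pool 22/43 = 51.2% → the regular-round pool
Law: the regular-round pool 90/145 = 62.1%, the in-state pool 22/44 = 50.0% → the regular-round pool
Overall: the regular-round pool 233/460 = 50.7%, the in-state pool 263/450 = 58.4% → the in-state pool
The regular-round pool wins each department group but the in-state pool wins overall — the comparison reverses. The regular-round pool's applicants skew toward Humanities, which has a lower base rate.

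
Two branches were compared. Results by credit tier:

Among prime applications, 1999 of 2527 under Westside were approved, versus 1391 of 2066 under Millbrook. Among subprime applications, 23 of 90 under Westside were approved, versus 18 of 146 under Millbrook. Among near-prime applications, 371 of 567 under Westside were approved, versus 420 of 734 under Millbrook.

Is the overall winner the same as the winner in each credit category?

Prime: Westside 1999/2527 = 79.1%, Millbrook 1391/2066 = 67.3% → Westside
Subprime: Westside 23/90 = 25.6%, Millbrook 18/146 = 12.3% → Westside
Near-prime: Westside 371/567 = 65.4%, Millbrook 420/734 = 57.2% → Westside
Overall: Westside 2393/3184 = 75.2%, Millbrook 1829/2946 = 62.1% → Westside
Westside wins overall and in every credit group — no reversal.

Yes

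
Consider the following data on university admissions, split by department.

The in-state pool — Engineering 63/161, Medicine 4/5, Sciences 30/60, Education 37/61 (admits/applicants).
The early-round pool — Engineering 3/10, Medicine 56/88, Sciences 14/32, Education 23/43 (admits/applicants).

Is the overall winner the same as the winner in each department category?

Engineering: the in-state pool 63/161 = 39.1%, the early-round pool 3/10 = 30.0% → the in-state pool
Medicine: the in-state pool 4/5 = 80.0%, the early-round pool 56/88 = 63.6% → the in-state pool
Sciences: the in-state pool 30/60 = 50.0%, the early-round pool 14/32 = 43.8% → the in-state pool
Education: the in-state pool 37/61 = 60.7%, the early-round pool 23/43 = 53.5% → the in-state pool
Overall: the in-state pool 134/287 = 46.7%, the early-round pool 96/173 = 55.5% → the early-round pool
The in-state pool wins each department group but the early-round pool wins overall — the comparison reverses. The in-state pool's applicants skew toward Engineering, which has a lower base rate.

No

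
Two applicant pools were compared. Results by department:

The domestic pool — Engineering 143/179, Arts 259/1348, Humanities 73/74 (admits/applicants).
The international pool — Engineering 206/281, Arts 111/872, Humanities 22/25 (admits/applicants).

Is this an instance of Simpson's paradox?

Engineering: the domestic pool 143/179 = 79.9%, the international pool 206/281 = 73.3% → the domestic pool
Arts: the domestic pool 259/1348 = 19.2%, the international pool 111/872 = 12.7% → the domestic pool
Humanities: the domestic pool 73/74 = 98.6%, the international pool 22/25 = 88.0% → the domestic pool
Overall: the domestic pool 475/1601 = 29.7%, the international pool 339/1178 = 28.8% → the domestic pool
The domestic pool wins overall and in every department group — no reversal.

No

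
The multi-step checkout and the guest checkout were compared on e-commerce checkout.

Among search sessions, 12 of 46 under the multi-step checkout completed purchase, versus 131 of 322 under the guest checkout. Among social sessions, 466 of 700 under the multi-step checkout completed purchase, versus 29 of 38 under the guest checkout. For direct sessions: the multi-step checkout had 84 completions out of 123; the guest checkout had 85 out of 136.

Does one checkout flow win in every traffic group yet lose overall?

Search: the multi-step checkout 12/46 = 26.1%, the guest checkout 131/322 = 40.7% → the guest checkout
Social: the multi-step checkout 466/700 = 66.6%, the guest checkout 29/38 = 76.3% → the guest checkout
Direct: the multi-step checkout 84/123 = 68.3%, the guest checkout 85/136 = 62.5% → the multi-step checkout
Overall: the multi-step checkout 562/869 = 64.7%, the guest checkout 245/496 = 49.4% → the multi-step checkout
Neither sweeps: the multi-step checkout wins 1 of 3 groups, the guest checkout wins 2. The multi-step checkout wins overall but not every group — no Simpson reversal.

No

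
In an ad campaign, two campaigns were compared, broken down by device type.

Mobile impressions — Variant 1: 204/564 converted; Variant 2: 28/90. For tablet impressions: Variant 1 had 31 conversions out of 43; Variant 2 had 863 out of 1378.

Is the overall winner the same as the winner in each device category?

Mobile: Variant 1 204/564 = 36.2%, Variant 2 28/90 = 31.1% → Variant 1
Tablet: Variant 1 31/43 = 72.1%, Variant 2 863/1378 = 62.6% → Variant 1
Overall: Variant 1 235/607 = 38.7%, Variant 2 891/1468 = 60.7% → Variant 2
Variant 1 wins each device group but Variant 2 wins overall — the comparison reverses. Variant 1's impressions skew toward mobile, which has a lower base rate.

No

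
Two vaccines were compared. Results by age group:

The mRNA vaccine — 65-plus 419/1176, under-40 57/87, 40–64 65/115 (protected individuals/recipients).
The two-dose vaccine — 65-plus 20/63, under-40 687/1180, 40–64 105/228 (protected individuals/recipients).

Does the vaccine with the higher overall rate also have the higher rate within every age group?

65-plus: the mRNA vaccine 419/1176 = 35.6%, the two-dose vaccine 20/63 = 31.7% → the mRNA vaccine
Under-40: the mRNA vaccine 57/87 = 65.5%, the two-dose vaccine 687/1180 = 58.2% → the mRNA vaccine
40–64: the mRNA vaccine 65/115 = 56.5%, the two-dose vaccine 105/228 = 46.1% → the mRNA vaccine
Overall: the mRNA vaccine 541/1378 = 39.3%, the two-dose vaccine 812/1471 = 55.2% → the two-dose vaccine
The mRNA vaccine wins each age group but the two-dose vaccine wins overall — the comparison reverses. The mRNA vaccine's recipients skew toward 65-plus, which has a lower base rate.

No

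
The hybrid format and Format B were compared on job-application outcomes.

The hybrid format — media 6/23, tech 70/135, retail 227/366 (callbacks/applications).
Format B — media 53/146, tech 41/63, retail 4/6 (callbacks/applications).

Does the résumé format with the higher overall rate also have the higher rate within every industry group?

No

Media: the hybrid format 6/23 = 26.1%, Format B 53/146 = 36.3% → Format B
Tech: the hybrid format 70/135 = 51.9%, Format B 41/63 = 65.1% → Format B
Retail: the hybrid format 227/366 = 62.0%, Format B 4/6 = 66.7% → Format B
Overall: the hybrid format 303/524 = 57.8%, Format B 98/215 = 45.6% → the hybrid format
Format B wins each industry group but the hybrid format wins overall — the comparison reverses. Format B's applications skew toward media, which has a lower base rate.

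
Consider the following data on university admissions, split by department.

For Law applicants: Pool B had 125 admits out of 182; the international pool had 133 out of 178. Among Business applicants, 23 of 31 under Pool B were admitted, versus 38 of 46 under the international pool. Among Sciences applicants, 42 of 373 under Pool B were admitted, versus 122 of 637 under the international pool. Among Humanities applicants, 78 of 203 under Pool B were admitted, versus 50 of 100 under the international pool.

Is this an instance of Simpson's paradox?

No

Law: Pool B 125/182 = 68.7%, the international pool 133/178 = 74.7% → the international pool
Business: Pool B 23/31 = 74.2%, the international pool 38/46 = 82.6% → the international pool
Sciences: Pool B 42/373 = 11.3%, the international pool 122/637 = 19.2% → the international pool
Humanities: Pool B 78/203 = 38.4%, the international pool 50/100 = 50.0% → the international pool
Overall: Pool B 268/789 = 34.0%, the international pool 343/961 = 35.7% → the international pool
The international pool wins overall and in every department group — no reversal.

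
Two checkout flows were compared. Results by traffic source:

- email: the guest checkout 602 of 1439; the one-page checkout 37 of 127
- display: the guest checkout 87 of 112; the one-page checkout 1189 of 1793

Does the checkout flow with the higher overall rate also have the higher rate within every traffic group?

Email: the guest checkout 602/1439 = 41.8%, the one-page checkout 37/127 = 29.1% → the guest checkout
Display: the guest checkout 87/112 = 77.7%, the one-page checkout 1189/1793 = 66.3% → the guest checkout
Overall: the guest checkout 689/1551 = 44.4%, the one-page checkout 1226/1920 = 63.9% → the one-page checkout
The guest checkout wins each traffic group but the one-page checkout wins overall — the comparison reverses. The guest checkout's sessions skew toward email, which has a lower base rate.

No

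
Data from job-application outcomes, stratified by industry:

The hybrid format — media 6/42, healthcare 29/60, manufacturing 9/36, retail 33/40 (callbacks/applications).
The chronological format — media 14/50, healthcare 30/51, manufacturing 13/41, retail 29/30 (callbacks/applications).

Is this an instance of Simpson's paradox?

Media: the hybrid format 6/42 = 14.3%, the chronological format 14/50 = 28.0% → the chronological format
Healthcare: the hybrid format 29/60 = 48.3%, the chronological format 30/51 = 58.8% → the chronological format
Manufacturing: the hybrid format 9/36 = 25.0%, the chronological format 13/41 = 31.7% → the chronological format
Retail: the hybrid format 33/40 = 82.5%, the chronological format 29/30 = 96.7% → the chronological format
Overall: the hybrid format 77/178 = 43.3%, the chronological format 86/172 = 50.0% → the chronological format
The chronological format wins overall and in every industry group — no reversal.

No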